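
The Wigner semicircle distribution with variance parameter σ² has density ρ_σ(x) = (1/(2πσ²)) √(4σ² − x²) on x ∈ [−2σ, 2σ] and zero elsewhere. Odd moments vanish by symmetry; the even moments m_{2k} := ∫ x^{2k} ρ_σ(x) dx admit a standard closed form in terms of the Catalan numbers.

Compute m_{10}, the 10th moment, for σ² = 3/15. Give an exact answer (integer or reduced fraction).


By the scaled semicircle moment identity, m_{2k} = σ^{2k} · C_k with k = 5.
C_5 = (1/(k+1)) · C(2k, k) = (1/6) · C(10, 5) = (1/6) · 252 = 42.
σ^{2k} = (σ²)^k = (3/15)^5 = 1/3125.

Therefore m_{10} = σ^{10} · C_5 = (1/3125) · 42 = 42/3125.


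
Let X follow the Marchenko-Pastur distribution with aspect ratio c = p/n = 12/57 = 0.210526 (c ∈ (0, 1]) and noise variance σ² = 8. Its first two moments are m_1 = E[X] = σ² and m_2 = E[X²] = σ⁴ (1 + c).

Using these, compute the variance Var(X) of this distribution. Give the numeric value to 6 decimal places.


m_1 = E[X] = σ² = 8, so m_1² = 64.
m_2 = E[X²] = σ⁴ (1 + c) = 64 · (1 + 0.210526) = 64 · 1.210526 = 77.473684.
(Note m_2 − m_1² simplifies to c · σ⁴ = 0.210526 · 64.)

Var(X) = m_2 − m_1² = 77.473684 − 64 = 13.473684.


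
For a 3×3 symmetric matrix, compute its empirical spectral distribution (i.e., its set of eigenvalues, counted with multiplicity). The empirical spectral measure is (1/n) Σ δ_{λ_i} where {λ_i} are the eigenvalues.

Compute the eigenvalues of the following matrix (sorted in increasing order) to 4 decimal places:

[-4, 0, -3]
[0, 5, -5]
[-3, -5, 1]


Since M is real symmetric, all three eigenvalues are real; they are the roots of det(λI − M) = λ³ − (tr M) λ² + s λ − det M, where s is the sum of the principal 2×2 minors.
tr M = -4 + 5 + 1 = 2.
s = ((-4)·5 − 0²) + ((-4)·1 − (-3)²) + (5·1 − (-5)²) = -20 + (-13) + (-20) = -53.
det M (expand along row 1) = (-4)·(-20) − 0·(-15) + (-3)·15 = 35.
Characteristic polynomial: λ³ − 2λ² − 53λ − 35 = 0.
Substitute λ = y + (tr M)/3 = y + 0.666667 to remove the quadratic term: y³ + p·y + q = 0 with p = s − (tr M)²/3 = -54.333333 and q = −2(tr M)³/27 + (tr M)·s/3 − det M = -70.925926.
Three real roots ⇒ use the trigonometric (Viète) form: r = 2√(−p/3) = 8.511430, φ = arccos(3q/(p·r)) = arccos(0.460105) = 1.092682 rad.
y_k = r·cos(φ/3 − 2πk/3) for k = 0, 1, 2 gives y = 7.953074, -1.350743, -6.602331.
λ_k = y_k + 0.666667 gives λ = 8.6197, -0.6841, -5.9357 (check: the sum is 2.0000 = tr M).

Eigenvalues sorted in increasing order: [-5.9357, -0.6841, 8.6197].


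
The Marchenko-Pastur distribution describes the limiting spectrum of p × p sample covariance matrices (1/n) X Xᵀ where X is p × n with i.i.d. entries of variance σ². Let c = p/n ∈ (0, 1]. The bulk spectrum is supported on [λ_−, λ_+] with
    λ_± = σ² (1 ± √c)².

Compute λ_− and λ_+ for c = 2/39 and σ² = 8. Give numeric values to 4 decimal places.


c = 2/39 = 0.051282; √c = 0.226455.
λ_− = σ² (1 − √c)² = 8 · (1 − 0.226455)² = 8 · (0.773545)² = 4.786970.
λ_+ = σ² (1 + √c)² = 8 · (1 + 0.226455)² = 8 · (1.226455)² = 12.033543.

Rounded to 4 decimal places: λ_− ≈ 4.7870, λ_+ ≈ 12.0335.


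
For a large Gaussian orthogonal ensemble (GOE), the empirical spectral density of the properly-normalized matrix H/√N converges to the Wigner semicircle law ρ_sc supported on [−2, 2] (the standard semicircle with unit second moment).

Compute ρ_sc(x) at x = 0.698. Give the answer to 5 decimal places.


ρ_sc(x) = (1/(2π)) √(4 − x²). With x = 0.698:
  4 − x² = 4 − (0.698)² = 4 − 0.487204 = 3.512796.
  √(4 − x²) = 1.874245.
  1/(2π) = 0.159155.
  ρ_sc(0.698) = 0.159155 · 1.874245 = 0.298295.

Rounded to 5 decimal places: ρ_sc(0.698) ≈ 0.29830.


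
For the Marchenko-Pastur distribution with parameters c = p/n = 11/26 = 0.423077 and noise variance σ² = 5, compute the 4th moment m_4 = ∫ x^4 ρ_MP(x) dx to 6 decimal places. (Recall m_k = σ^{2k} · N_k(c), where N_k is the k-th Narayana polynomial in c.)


E[X⁴] = σ⁸ (1 + 6c + 6c² + c³) (fourth MP moment). With σ² = 5 (so σ⁸ = 625) and c = 11/26 = 0.423077: E[X⁴] = 625 · (1 + 6·0.423077 + 6·(0.423077)² + (0.423077)³) = 625 · 4.688154.

So E[X^4] = 2930.096438.


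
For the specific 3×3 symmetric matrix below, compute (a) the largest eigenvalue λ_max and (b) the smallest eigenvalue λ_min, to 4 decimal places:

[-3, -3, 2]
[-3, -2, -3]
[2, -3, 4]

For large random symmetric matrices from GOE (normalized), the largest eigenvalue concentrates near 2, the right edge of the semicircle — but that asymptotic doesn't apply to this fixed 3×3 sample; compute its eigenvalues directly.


Since M is real symmetric, all three eigenvalues are real; they are the roots of det(λI − M) = λ³ − (tr M) λ² + s λ − det M, where s is the sum of the principal 2×2 minors.
tr M = -3 + (-2) + 4 = -1.
s = ((-3)·(-2) − (-3)²) + ((-3)·4 − 2²) + ((-2)·4 − (-3)²) = -3 + (-16) + (-17) = -36.
det M (expand along row 1) = (-3)·(-17) − (-3)·(-6) + 2·13 = 59.
Characteristic polynomial: λ³ + λ² − 36λ − 59 = 0.
Substitute λ = y + (tr M)/3 = y − 0.333333 to remove the quadratic term: y³ + p·y + q = 0 with p = s − (tr M)²/3 = -36.333333 and q = −2(tr M)³/27 + (tr M)·s/3 − det M = -46.925926.
Three real roots ⇒ use the trigonometric (Viète) form: r = 2√(−p/3) = 6.960204, φ = arccos(3q/(p·r)) = arccos(0.556682) = 0.980410 rad.
y_k = r·cos(φ/3 − 2πk/3) for k = 0, 1, 2 gives y = 6.591824, -1.360911, -5.230913.
λ_k = y_k − 0.333333 gives λ = 6.2585, -1.6942, -5.5642 (check: the sum is -1.0000 = tr M).

Hence λ_max = 6.2585 and λ_min = -5.5642.


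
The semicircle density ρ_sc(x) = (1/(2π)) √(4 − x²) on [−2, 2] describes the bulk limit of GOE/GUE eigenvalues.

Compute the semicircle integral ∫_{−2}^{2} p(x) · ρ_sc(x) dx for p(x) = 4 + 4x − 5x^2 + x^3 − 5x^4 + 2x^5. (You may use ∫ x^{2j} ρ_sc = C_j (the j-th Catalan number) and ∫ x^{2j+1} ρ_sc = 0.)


Write p(x) = Σ a_i x^i, split into monomials and integrate each against ρ_sc separately.
Using ∫ x^{2j} ρ_sc = C_j = (1/(j+1)) C(2j, j) (Catalan numbers) and ∫ x^{2j+1} ρ_sc = 0 (odd monomials vanish by symmetry):
  i = 0 (even): a_0 · C_{0} = 4 · 1 = 4
  i = 1 (odd): ∫ x^1 ρ_sc = 0 (vanishes)
  i = 2 (even): a_2 · C_{1} = -5 · 1 = -5
  i = 3 (odd): ∫ x^3 ρ_sc = 0 (vanishes)
  i = 4 (even): a_4 · C_{2} = -5 · 2 = -10
  i = 5 (odd): ∫ x^5 ρ_sc = 0 (vanishes)

Summing the contributions: ∫_{−2}^{2} p(x) ρ_sc(x) dx = 4 + (-5) + (-10) = -11.


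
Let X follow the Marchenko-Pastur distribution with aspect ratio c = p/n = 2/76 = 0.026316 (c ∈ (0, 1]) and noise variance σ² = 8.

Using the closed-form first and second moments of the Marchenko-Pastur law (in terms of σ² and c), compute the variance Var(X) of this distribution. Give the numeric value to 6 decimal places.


Recall the MP moments m_1 = E[X] = σ² and m_2 = E[X²] = σ⁴ (1 + c).
m_1 = E[X] = σ² = 8, so m_1² = 64.
m_2 = E[X²] = σ⁴ (1 + c) = 64 · (1 + 0.026316) = 64 · 1.026316 = 65.684211.
(Note m_2 − m_1² simplifies to c · σ⁴ = 0.026316 · 64.)

Var(X) = m_2 − m_1² = 65.684211 − 64 = 1.684211.


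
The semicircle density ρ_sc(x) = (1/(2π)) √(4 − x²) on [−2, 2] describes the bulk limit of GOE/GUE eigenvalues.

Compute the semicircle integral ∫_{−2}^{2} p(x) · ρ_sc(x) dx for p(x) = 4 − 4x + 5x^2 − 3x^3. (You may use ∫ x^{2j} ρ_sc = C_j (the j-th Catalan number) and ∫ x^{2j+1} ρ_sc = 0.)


Write p(x) = Σ a_i x^i, split into monomials and integrate each against ρ_sc separately.
Using ∫ x^{2j} ρ_sc = C_j = (1/(j+1)) C(2j, j) (Catalan numbers) and ∫ x^{2j+1} ρ_sc = 0 (odd monomials vanish by symmetry):
  i = 0 (even): a_0 · C_{0} = 4 · 1 = 4
  i = 1 (odd): ∫ x^1 ρ_sc = 0 (vanishes)
  i = 2 (even): a_2 · C_{1} = 5 · 1 = 5
  i = 3 (odd): ∫ x^3 ρ_sc = 0 (vanishes)

Summing the contributions: ∫_{−2}^{2} p(x) ρ_sc(x) dx = 4 + 5 = 9.


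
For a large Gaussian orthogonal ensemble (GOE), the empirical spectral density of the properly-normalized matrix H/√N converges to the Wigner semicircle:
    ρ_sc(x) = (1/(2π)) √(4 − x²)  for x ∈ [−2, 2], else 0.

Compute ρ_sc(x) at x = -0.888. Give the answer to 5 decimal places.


ρ_sc(x) = (1/(2π)) √(4 − x²). With x = -0.888:
  4 − x² = 4 − (-0.888)² = 4 − 0.788544 = 3.211456.
  √(4 − x²) = 1.792054.
  1/(2π) = 0.159155.
  ρ_sc(-0.888) = 0.159155 · 1.792054 = 0.285214.

Rounded to 5 decimal places: ρ_sc(-0.888) ≈ 0.28521.


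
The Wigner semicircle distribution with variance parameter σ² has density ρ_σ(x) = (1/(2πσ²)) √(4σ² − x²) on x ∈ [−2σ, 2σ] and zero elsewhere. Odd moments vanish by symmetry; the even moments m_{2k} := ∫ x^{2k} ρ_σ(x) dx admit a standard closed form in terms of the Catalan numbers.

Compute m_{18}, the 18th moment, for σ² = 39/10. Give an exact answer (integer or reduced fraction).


By the scaled semicircle moment identity, m_{2k} = σ^{2k} · C_k with k = 9.
C_9 = (1/(k+1)) · C(2k, k) = (1/10) · C(18, 9) = (1/10) · 48620 = 4862.
σ^{2k} = (σ²)^k = (39/10)^9 = 208728361158759/1000000000.

Therefore m_{18} = σ^{18} · C_9 = (208728361158759/1000000000) · 4862 = 507418645976943129/500000000.


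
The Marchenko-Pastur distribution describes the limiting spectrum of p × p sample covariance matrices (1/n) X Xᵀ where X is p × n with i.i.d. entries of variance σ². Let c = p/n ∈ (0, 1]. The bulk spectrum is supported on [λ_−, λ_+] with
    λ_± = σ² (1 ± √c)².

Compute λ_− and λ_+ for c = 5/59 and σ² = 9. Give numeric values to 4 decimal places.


c = 5/59 = 0.084746; √c = 0.291111.
λ_− = σ² (1 − √c)² = 9 · (1 − 0.291111)² = 9 · (0.708889)² = 4.522709.
λ_+ = σ² (1 + √c)² = 9 · (1 + 0.291111)² = 9 · (1.291111)² = 15.002714.

Rounded to 4 decimal places: λ_− ≈ 4.5227, λ_+ ≈ 15.0027.


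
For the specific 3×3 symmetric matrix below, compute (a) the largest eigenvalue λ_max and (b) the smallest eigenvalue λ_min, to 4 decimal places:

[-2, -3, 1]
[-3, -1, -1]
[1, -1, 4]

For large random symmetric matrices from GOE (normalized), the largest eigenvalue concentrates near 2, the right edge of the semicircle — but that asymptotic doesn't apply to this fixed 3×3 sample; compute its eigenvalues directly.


Since M is real symmetric, all three eigenvalues are real; they are the roots of det(λI − M) = λ³ − (tr M) λ² + s λ − det M, where s is the sum of the principal 2×2 minors.
tr M = -2 + (-1) + 4 = 1.
s = ((-2)·(-1) − (-3)²) + ((-2)·4 − 1²) + ((-1)·4 − (-1)²) = -7 + (-9) + (-5) = -21.
det M (expand along row 1) = (-2)·(-5) − (-3)·(-11) + 1·4 = -19.
Characteristic polynomial: λ³ − λ² − 21λ + 19 = 0.
Substitute λ = y + (tr M)/3 = y + 0.333333 to remove the quadratic term: y³ + p·y + q = 0 with p = s − (tr M)²/3 = -21.333333 and q = −2(tr M)³/27 + (tr M)·s/3 − det M = 11.925926.
Three real roots ⇒ use the trigonometric (Viète) form: r = 2√(−p/3) = 5.333333, φ = arccos(3q/(p·r)) = arccos(-0.314453) = 1.890677 rad.
y_k = r·cos(φ/3 − 2πk/3) for k = 0, 1, 2 gives y = 4.308771, 0.567599, -4.876371.
λ_k = y_k + 0.333333 gives λ = 4.6421, 0.9009, -4.5430 (check: the sum is 1.0000 = tr M).

Hence λ_max = 4.6421 and λ_min = -4.5430.


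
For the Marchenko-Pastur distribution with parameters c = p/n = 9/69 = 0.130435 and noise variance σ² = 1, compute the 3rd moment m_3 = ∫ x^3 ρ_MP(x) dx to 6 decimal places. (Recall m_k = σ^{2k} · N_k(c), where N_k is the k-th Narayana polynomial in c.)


E[X³] = σ⁶ (1 + 3c + c²) (third MP moment). With σ² = 1 (so σ⁶ = 1) and c = 9/69 = 0.130435: E[X³] = 1 · (1 + 3·0.130435 + (0.130435)²) = 1 · 1.408318.

So E[X^3] = 1.408318.


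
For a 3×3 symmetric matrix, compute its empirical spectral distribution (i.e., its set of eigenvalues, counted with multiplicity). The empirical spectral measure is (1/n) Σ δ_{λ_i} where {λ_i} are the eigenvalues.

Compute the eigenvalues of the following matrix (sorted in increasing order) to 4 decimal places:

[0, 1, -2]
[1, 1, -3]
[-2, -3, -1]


Since M is real symmetric, all three eigenvalues are real; they are the roots of det(λI − M) = λ³ − (tr M) λ² + s λ − det M, where s is the sum of the principal 2×2 minors.
tr M = 0 + 1 + (-1) = 0.
s = (0·1 − 1²) + (0·(-1) − (-2)²) + (1·(-1) − (-3)²) = -1 + (-4) + (-10) = -15.
det M (expand along row 1) = 0·(-10) − 1·(-7) + (-2)·(-1) = 9.
Characteristic polynomial: λ³ − 15λ − 9 = 0.
Substitute λ = y + (tr M)/3 = y + 0.000000 to remove the quadratic term: y³ + p·y + q = 0 with p = s − (tr M)²/3 = -15.000000 and q = −2(tr M)³/27 + (tr M)·s/3 − det M = -9.000000.
Three real roots ⇒ use the trigonometric (Viète) form: r = 2√(−p/3) = 4.472136, φ = arccos(3q/(p·r)) = arccos(0.402492) = 1.156559 rad.
y_k = r·cos(φ/3 − 2πk/3) for k = 0, 1, 2 gives y = 4.143895, -0.615549, -3.528347.
λ_k = y_k + 0.000000 gives λ = 4.1439, -0.6155, -3.5283 (check: the sum is 0.0000 = tr M).

Eigenvalues sorted in increasing order: [-3.5283, -0.6155, 4.1439].


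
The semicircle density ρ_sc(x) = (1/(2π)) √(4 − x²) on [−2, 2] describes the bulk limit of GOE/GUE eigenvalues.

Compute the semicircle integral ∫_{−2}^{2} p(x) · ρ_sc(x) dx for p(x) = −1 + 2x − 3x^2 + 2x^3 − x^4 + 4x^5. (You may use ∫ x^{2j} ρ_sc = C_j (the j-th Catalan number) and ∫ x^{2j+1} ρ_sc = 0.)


Write p(x) = Σ a_i x^i, split into monomials and integrate each against ρ_sc separately.
Using ∫ x^{2j} ρ_sc = C_j = (1/(j+1)) C(2j, j) (Catalan numbers) and ∫ x^{2j+1} ρ_sc = 0 (odd monomials vanish by symmetry):
  i = 0 (even): a_0 · C_{0} = -1 · 1 = -1
  i = 1 (odd): ∫ x^1 ρ_sc = 0 (vanishes)
  i = 2 (even): a_2 · C_{1} = -3 · 1 = -3
  i = 3 (odd): ∫ x^3 ρ_sc = 0 (vanishes)
  i = 4 (even): a_4 · C_{2} = -1 · 2 = -2
  i = 5 (odd): ∫ x^5 ρ_sc = 0 (vanishes)

Summing the contributions: ∫_{−2}^{2} p(x) ρ_sc(x) dx = (-1) + (-3) + (-2) = -6.


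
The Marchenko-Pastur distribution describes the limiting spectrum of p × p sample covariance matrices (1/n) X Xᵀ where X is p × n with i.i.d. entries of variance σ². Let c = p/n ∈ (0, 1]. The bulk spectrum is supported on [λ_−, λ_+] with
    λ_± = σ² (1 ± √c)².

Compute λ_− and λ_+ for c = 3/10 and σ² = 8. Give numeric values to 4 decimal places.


c = 3/10 = 0.300000; √c = 0.547723.
λ_− = σ² (1 − √c)² = 8 · (1 − 0.547723)² = 8 · (0.452277)² = 1.636439.
λ_+ = σ² (1 + √c)² = 8 · (1 + 0.547723)² = 8 · (1.547723)² = 19.163561.

Rounded to 4 decimal places: λ_− ≈ 1.6364, λ_+ ≈ 19.1636.


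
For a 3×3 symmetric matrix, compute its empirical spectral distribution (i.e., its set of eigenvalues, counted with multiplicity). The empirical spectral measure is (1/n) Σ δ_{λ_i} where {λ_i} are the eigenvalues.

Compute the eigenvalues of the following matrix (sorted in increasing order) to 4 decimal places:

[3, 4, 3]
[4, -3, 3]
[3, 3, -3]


Since M is real symmetric, all three eigenvalues are real; they are the roots of det(λI − M) = λ³ − (tr M) λ² + s λ − det M, where s is the sum of the principal 2×2 minors.
tr M = 3 + (-3) + (-3) = -3.
s = (3·(-3) − 4²) + (3·(-3) − 3²) + ((-3)·(-3) − 3²) = -25 + (-18) + 0 = -43.
det M (expand along row 1) = 3·0 − 4·(-21) + 3·21 = 147.
Characteristic polynomial: λ³ + 3λ² − 43λ − 147 = 0.
Substitute λ = y + (tr M)/3 = y − 1.000000 to remove the quadratic term: y³ + p·y + q = 0 with p = s − (tr M)²/3 = -46.000000 and q = −2(tr M)³/27 + (tr M)·s/3 − det M = -102.000000.
Three real roots ⇒ use the trigonometric (Viète) form: r = 2√(−p/3) = 7.831560, φ = arccos(3q/(p·r)) = arccos(0.849406) = 0.555938 rad.
y_k = r·cos(φ/3 − 2πk/3) for k = 0, 1, 2 gives y = 7.697474, -2.599067, -5.098407.
λ_k = y_k − 1.000000 gives λ = 6.6975, -3.5991, -6.0984 (check: the sum is -3.0000 = tr M).

Eigenvalues sorted in increasing order: [-6.0984, -3.5991, 6.6975].


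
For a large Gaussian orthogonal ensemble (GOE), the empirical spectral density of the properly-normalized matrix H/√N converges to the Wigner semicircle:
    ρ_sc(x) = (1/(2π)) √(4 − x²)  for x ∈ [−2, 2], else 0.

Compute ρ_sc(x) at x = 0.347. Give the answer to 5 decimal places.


ρ_sc(x) = (1/(2π)) √(4 − x²). With x = 0.347:
  4 − x² = 4 − (0.347)² = 4 − 0.120409 = 3.879591.
  √(4 − x²) = 1.969668.
  1/(2π) = 0.159155.
  ρ_sc(0.347) = 0.159155 · 1.969668 = 0.313482.

Rounded to 5 decimal places: ρ_sc(0.347) ≈ 0.31348.


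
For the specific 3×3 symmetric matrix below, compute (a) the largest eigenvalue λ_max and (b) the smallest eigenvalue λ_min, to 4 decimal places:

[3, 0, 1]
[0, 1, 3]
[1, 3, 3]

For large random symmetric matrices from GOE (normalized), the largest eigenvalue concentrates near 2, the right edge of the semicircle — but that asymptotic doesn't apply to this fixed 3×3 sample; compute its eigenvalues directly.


Since M is real symmetric, all three eigenvalues are real; they are the roots of det(λI − M) = λ³ − (tr M) λ² + s λ − det M, where s is the sum of the principal 2×2 minors.
tr M = 3 + 1 + 3 = 7.
s = (3·1 − 0²) + (3·3 − 1²) + (1·3 − 3²) = 3 + 8 + (-6) = 5.
det M (expand along row 1) = 3·(-6) − 0·(-3) + 1·(-1) = -19.
Characteristic polynomial: λ³ − 7λ² + 5λ + 19 = 0.
Substitute λ = y + (tr M)/3 = y + 2.333333 to remove the quadratic term: y³ + p·y + q = 0 with p = s − (tr M)²/3 = -11.333333 and q = −2(tr M)³/27 + (tr M)·s/3 − det M = 5.259259.
Three real roots ⇒ use the trigonometric (Viète) form: r = 2√(−p/3) = 3.887301, φ = arccos(3q/(p·r)) = arccos(-0.358129) = 1.937060 rad.
y_k = r·cos(φ/3 − 2πk/3) for k = 0, 1, 2 gives y = 3.104736, 0.473414, -3.578150.
λ_k = y_k + 2.333333 gives λ = 5.4381, 2.8067, -1.2448 (check: the sum is 7.0000 = tr M).

Hence λ_max = 5.4381 and λ_min = -1.2448.


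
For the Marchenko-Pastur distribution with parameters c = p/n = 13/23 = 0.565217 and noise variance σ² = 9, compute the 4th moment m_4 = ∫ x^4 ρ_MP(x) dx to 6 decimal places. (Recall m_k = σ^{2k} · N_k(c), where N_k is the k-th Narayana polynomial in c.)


E[X⁴] = σ⁸ (1 + 6c + 6c² + c³) (fourth MP moment). With σ² = 9 (so σ⁸ = 6561) and c = 13/23 = 0.565217: E[X⁴] = 6561 · (1 + 6·0.565217 + 6·(0.565217)² + (0.565217)³) = 6561 · 6.488699.

So E[X^4] = 42572.353744.


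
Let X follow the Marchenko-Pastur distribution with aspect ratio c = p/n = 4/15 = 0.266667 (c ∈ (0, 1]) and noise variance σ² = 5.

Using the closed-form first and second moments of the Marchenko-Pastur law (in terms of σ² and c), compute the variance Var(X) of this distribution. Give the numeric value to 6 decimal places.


Recall the MP moments m_1 = E[X] = σ² and m_2 = E[X²] = σ⁴ (1 + c).
m_1 = E[X] = σ² = 5, so m_1² = 25.
m_2 = E[X²] = σ⁴ (1 + c) = 25 · (1 + 0.266667) = 25 · 1.266667 = 31.666667.
(Note m_2 − m_1² simplifies to c · σ⁴ = 0.266667 · 25.)

Var(X) = m_2 − m_1² = 31.666667 − 25 = 6.666667.


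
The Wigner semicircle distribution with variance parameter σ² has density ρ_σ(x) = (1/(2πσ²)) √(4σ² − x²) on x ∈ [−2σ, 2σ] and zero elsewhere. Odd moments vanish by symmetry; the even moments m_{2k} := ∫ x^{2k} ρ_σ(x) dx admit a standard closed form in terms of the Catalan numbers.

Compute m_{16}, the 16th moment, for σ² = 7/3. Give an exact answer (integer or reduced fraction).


By the scaled semicircle moment identity, m_{2k} = σ^{2k} · C_k with k = 8.
C_8 = (1/(k+1)) · C(2k, k) = (1/9) · C(16, 8) = (1/9) · 12870 = 1430.
σ^{2k} = (σ²)^k = (7/3)^8 = 5764801/6561.

Therefore m_{16} = σ^{16} · C_8 = (5764801/6561) · 1430 = 8243665430/6561.


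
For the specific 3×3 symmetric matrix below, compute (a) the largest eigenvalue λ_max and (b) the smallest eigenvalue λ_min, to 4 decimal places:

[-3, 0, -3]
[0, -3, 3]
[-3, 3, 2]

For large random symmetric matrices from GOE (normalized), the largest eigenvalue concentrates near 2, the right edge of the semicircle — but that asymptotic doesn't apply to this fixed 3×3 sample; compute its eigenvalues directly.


Since M is real symmetric, all three eigenvalues are real; they are the roots of det(λI − M) = λ³ − (tr M) λ² + s λ − det M, where s is the sum of the principal 2×2 minors.
tr M = -3 + (-3) + 2 = -4.
s = ((-3)·(-3) − 0²) + ((-3)·2 − (-3)²) + ((-3)·2 − 3²) = 9 + (-15) + (-15) = -21.
det M (expand along row 1) = (-3)·(-15) − 0·9 + (-3)·(-9) = 72.
Characteristic polynomial: λ³ + 4λ² − 21λ − 72 = 0.
Substitute λ = y + (tr M)/3 = y − 1.333333 to remove the quadratic term: y³ + p·y + q = 0 with p = s − (tr M)²/3 = -26.333333 and q = −2(tr M)³/27 + (tr M)·s/3 − det M = -39.259259.
Three real roots ⇒ use the trigonometric (Viète) form: r = 2√(−p/3) = 5.925463, φ = arccos(3q/(p·r)) = arccos(0.754806) = 0.715438 rad.
y_k = r·cos(φ/3 − 2πk/3) for k = 0, 1, 2 gives y = 5.757762, -1.666667, -4.091096.
λ_k = y_k − 1.333333 gives λ = 4.4244, -3.0000, -5.4244 (check: the sum is -4.0000 = tr M).

Hence λ_max = 4.4244 and λ_min = -5.4244.


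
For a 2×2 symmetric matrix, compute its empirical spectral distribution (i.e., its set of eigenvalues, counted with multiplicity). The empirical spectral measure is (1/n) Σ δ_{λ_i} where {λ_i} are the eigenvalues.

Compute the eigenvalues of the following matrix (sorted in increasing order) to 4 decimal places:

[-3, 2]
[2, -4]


Since M is real symmetric, both eigenvalues are real; they are the roots of det(λI − M) = λ² − (tr M) λ + det M.
tr M = -3 + (-4) = -7.
det M = (-3)·(-4) − 2² = 12 − 4 = 8.
Characteristic polynomial: λ² + 7λ + 8 = 0.
Discriminant Δ = (tr M)² − 4·det M = 49 − 32 = 17; √Δ = 4.123106.
λ = (tr M ± √Δ)/2 = (-7 ± 4.123106)/2, giving (tr M − √Δ)/2 = -5.5616 and (tr M + √Δ)/2 = -1.4384.

Eigenvalues sorted in increasing order: [-5.5616, -1.4384].


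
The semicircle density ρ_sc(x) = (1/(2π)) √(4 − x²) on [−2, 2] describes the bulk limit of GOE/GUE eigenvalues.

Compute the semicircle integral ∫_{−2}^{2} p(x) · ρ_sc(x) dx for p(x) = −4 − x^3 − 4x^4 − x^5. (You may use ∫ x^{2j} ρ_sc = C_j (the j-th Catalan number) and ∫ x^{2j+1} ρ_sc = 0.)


Write p(x) = Σ a_i x^i, split into monomials and integrate each against ρ_sc separately.
Using ∫ x^{2j} ρ_sc = C_j = (1/(j+1)) C(2j, j) (Catalan numbers) and ∫ x^{2j+1} ρ_sc = 0 (odd monomials vanish by symmetry):
  i = 0 (even): a_0 · C_{0} = -4 · 1 = -4
  i = 3 (odd): ∫ x^3 ρ_sc = 0 (vanishes)
  i = 4 (even): a_4 · C_{2} = -4 · 2 = -8
  i = 5 (odd): ∫ x^5 ρ_sc = 0 (vanishes)

Summing the contributions: ∫_{−2}^{2} p(x) ρ_sc(x) dx = (-4) + (-8) = -12.


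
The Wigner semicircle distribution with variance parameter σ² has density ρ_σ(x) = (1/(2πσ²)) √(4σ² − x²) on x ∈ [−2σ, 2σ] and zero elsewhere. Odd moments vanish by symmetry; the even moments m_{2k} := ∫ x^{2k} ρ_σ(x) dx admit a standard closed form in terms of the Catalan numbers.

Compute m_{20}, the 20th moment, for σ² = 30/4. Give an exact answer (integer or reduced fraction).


By the scaled semicircle moment identity, m_{2k} = σ^{2k} · C_k with k = 10.
C_10 = (1/(k+1)) · C(2k, k) = (1/11) · C(20, 10) = (1/11) · 184756 = 16796.
σ^{2k} = (σ²)^k = (30/4)^10 = 576650390625/1024.

Therefore m_{20} = σ^{20} · C_10 = (576650390625/1024) · 16796 = 2421354990234375/256.


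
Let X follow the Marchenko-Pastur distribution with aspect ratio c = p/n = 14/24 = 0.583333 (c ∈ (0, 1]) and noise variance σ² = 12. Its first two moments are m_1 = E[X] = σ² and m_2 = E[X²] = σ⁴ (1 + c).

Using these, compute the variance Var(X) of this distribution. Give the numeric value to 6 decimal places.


m_1 = E[X] = σ² = 12, so m_1² = 144.
m_2 = E[X²] = σ⁴ (1 + c) = 144 · (1 + 0.583333) = 144 · 1.583333 = 228.000000.
(Note m_2 − m_1² simplifies to c · σ⁴ = 0.583333 · 144.)

Var(X) = m_2 − m_1² = 228.000000 − 144 = 84.000000.


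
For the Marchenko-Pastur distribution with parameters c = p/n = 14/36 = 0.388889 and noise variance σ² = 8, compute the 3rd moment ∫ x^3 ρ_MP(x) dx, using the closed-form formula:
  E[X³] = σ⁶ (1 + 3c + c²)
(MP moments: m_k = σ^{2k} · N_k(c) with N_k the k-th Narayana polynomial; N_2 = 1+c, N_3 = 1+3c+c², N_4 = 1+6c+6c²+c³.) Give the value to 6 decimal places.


E[X³] = σ⁶ (1 + 3c + c²) (third MP moment). With σ² = 8 (so σ⁶ = 512) and c = 14/36 = 0.388889: E[X³] = 512 · (1 + 3·0.388889 + (0.388889)²) = 512 · 2.317901.

So E[X^3] = 1186.765432.


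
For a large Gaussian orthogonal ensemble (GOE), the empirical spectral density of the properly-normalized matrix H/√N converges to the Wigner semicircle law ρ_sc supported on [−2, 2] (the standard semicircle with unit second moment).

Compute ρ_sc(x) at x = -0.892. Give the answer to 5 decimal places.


ρ_sc(x) = (1/(2π)) √(4 − x²). With x = -0.892:
  4 − x² = 4 − (-0.892)² = 4 − 0.795664 = 3.204336.
  √(4 − x²) = 1.790066.
  1/(2π) = 0.159155.
  ρ_sc(-0.892) = 0.159155 · 1.790066 = 0.284898.

Rounded to 5 decimal places: ρ_sc(-0.892) ≈ 0.28490.


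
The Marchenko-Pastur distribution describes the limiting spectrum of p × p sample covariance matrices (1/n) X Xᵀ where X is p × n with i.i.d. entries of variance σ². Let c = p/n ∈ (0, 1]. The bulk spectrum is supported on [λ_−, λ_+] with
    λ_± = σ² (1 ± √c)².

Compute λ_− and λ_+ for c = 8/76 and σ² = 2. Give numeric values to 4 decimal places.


c = 8/76 = 0.105263; √c = 0.324443.
λ_− = σ² (1 − √c)² = 2 · (1 − 0.324443)² = 2 · (0.675557)² = 0.912755.
λ_+ = σ² (1 + √c)² = 2 · (1 + 0.324443)² = 2 · (1.324443)² = 3.508298.

Rounded to 4 decimal places: λ_− ≈ 0.9128, λ_+ ≈ 3.5083.


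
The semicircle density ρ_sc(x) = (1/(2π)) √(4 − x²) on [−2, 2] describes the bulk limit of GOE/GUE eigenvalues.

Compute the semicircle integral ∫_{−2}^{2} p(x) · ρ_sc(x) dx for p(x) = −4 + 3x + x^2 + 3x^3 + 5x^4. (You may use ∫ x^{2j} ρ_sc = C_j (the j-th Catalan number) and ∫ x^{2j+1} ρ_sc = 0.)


Write p(x) = Σ a_i x^i, split into monomials and integrate each against ρ_sc separately.
Using ∫ x^{2j} ρ_sc = C_j = (1/(j+1)) C(2j, j) (Catalan numbers) and ∫ x^{2j+1} ρ_sc = 0 (odd monomials vanish by symmetry):
  i = 0 (even): a_0 · C_{0} = -4 · 1 = -4
  i = 1 (odd): ∫ x^1 ρ_sc = 0 (vanishes)
  i = 2 (even): a_2 · C_{1} = 1 · 1 = 1
  i = 3 (odd): ∫ x^3 ρ_sc = 0 (vanishes)
  i = 4 (even): a_4 · C_{2} = 5 · 2 = 10

Summing the contributions: ∫_{−2}^{2} p(x) ρ_sc(x) dx = (-4) + 1 + 10 = 7.


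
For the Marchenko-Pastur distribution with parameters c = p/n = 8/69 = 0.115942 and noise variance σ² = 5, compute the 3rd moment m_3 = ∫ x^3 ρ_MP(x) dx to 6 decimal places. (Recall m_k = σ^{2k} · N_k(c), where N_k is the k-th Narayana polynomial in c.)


E[X³] = σ⁶ (1 + 3c + c²) (third MP moment). With σ² = 5 (so σ⁶ = 125) and c = 8/69 = 0.115942: E[X³] = 125 · (1 + 3·0.115942 + (0.115942)²) = 125 · 1.361269.

So E[X^3] = 170.158580.


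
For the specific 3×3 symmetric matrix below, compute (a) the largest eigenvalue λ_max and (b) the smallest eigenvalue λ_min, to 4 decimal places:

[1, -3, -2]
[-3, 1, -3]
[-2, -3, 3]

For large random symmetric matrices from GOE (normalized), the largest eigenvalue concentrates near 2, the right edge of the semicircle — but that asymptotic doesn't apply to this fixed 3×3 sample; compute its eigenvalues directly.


Since M is real symmetric, all three eigenvalues are real; they are the roots of det(λI − M) = λ³ − (tr M) λ² + s λ − det M, where s is the sum of the principal 2×2 minors.
tr M = 1 + 1 + 3 = 5.
s = (1·1 − (-3)²) + (1·3 − (-2)²) + (1·3 − (-3)²) = -8 + (-1) + (-6) = -15.
det M (expand along row 1) = 1·(-6) − (-3)·(-15) + (-2)·11 = -73.
Characteristic polynomial: λ³ − 5λ² − 15λ + 73 = 0.
Substitute λ = y + (tr M)/3 = y + 1.666667 to remove the quadratic term: y³ + p·y + q = 0 with p = s − (tr M)²/3 = -23.333333 and q = −2(tr M)³/27 + (tr M)·s/3 − det M = 38.740741.
Three real roots ⇒ use the trigonometric (Viète) form: r = 2√(−p/3) = 5.577734, φ = arccos(3q/(p·r)) = arccos(-0.893007) = 2.674778 rad.
y_k = r·cos(φ/3 − 2πk/3) for k = 0, 1, 2 gives y = 3.503785, 2.006559, -5.510343.
λ_k = y_k + 1.666667 gives λ = 5.1705, 3.6732, -3.8437 (check: the sum is 5.0000 = tr M).

Hence λ_max = 5.1705 and λ_min = -3.8437.


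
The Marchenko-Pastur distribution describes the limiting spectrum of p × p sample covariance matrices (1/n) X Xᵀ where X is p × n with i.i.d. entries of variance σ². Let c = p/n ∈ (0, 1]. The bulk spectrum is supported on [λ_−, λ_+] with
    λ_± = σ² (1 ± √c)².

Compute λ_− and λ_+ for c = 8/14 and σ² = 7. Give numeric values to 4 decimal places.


c = 8/14 = 0.571429; √c = 0.755929.
λ_− = σ² (1 − √c)² = 7 · (1 − 0.755929)² = 7 · (0.244071)² = 0.416995.
λ_+ = σ² (1 + √c)² = 7 · (1 + 0.755929)² = 7 · (1.755929)² = 21.583005.

Rounded to 4 decimal places: λ_− ≈ 0.4170, λ_+ ≈ 21.5830.


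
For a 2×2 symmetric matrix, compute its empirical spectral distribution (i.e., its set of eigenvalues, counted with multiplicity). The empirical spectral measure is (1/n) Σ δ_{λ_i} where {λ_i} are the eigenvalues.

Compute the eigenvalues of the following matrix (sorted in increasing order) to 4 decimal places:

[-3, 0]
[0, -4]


Since M is real symmetric, both eigenvalues are real; they are the roots of det(λI − M) = λ² − (tr M) λ + det M.
tr M = -3 + (-4) = -7.
det M = (-3)·(-4) − 0² = 12 − 0 = 12.
Characteristic polynomial: λ² + 7λ + 12 = 0.
Discriminant Δ = (tr M)² − 4·det M = 49 − 48 = 1; √Δ = 1.000000.
λ = (tr M ± √Δ)/2 = (-7 ± 1.000000)/2, giving (tr M − √Δ)/2 = -4.0000 and (tr M + √Δ)/2 = -3.0000.

Eigenvalues sorted in increasing order: [-4.0000, -3.0000].


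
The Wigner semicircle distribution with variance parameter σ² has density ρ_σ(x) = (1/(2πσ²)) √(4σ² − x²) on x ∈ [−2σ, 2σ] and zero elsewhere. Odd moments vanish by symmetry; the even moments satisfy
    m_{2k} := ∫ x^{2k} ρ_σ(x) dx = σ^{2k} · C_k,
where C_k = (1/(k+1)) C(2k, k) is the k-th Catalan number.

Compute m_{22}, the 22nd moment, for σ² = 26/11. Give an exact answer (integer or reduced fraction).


By the scaled semicircle moment identity, m_{2k} = σ^{2k} · C_k with k = 11.
C_11 = (1/(k+1)) · C(2k, k) = (1/12) · C(22, 11) = (1/12) · 705432 = 58786.
σ^{2k} = (σ²)^k = (26/11)^11 = 3670344486987776/285311670611.

Therefore m_{22} = σ^{22} · C_11 = (3670344486987776/285311670611) · 58786 = 215764871012063399936/285311670611.


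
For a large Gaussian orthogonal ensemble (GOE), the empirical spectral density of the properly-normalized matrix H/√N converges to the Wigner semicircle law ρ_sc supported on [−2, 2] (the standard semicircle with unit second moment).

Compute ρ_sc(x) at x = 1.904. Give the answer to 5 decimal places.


ρ_sc(x) = (1/(2π)) √(4 − x²). With x = 1.904:
  4 − x² = 4 − (1.904)² = 4 − 3.625216 = 0.374784.
  √(4 − x²) = 0.612196.
  1/(2π) = 0.159155.
  ρ_sc(1.904) = 0.159155 · 0.612196 = 0.097434.

Rounded to 5 decimal places: ρ_sc(1.904) ≈ 0.09743.


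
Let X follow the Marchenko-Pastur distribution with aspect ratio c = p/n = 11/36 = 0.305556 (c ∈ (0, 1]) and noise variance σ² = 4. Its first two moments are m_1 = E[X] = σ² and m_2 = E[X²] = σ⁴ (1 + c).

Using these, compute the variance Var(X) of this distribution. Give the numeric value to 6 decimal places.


m_1 = E[X] = σ² = 4, so m_1² = 16.
m_2 = E[X²] = σ⁴ (1 + c) = 16 · (1 + 0.305556) = 16 · 1.305556 = 20.888889.
(Note m_2 − m_1² simplifies to c · σ⁴ = 0.305556 · 16.)

Var(X) = m_2 − m_1² = 20.888889 − 16 = 4.888889.


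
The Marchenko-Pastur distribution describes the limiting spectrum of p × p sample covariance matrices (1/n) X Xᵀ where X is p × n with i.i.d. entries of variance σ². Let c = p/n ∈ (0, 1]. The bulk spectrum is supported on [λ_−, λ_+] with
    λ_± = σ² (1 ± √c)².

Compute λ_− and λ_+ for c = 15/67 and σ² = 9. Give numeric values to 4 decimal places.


c = 15/67 = 0.223881; √c = 0.473160.
λ_− = σ² (1 − √c)² = 9 · (1 − 0.473160)² = 9 · (0.526840)² = 2.498041.
λ_+ = σ² (1 + √c)² = 9 · (1 + 0.473160)² = 9 · (1.473160)² = 19.531809.

Rounded to 4 decimal places: λ_− ≈ 2.4980, λ_+ ≈ 19.5318.


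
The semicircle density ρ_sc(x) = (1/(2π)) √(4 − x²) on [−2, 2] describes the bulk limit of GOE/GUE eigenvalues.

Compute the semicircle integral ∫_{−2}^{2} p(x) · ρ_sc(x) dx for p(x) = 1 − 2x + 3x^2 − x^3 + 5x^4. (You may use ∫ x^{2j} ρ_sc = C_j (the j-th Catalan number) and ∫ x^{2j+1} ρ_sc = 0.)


Write p(x) = Σ a_i x^i, split into monomials and integrate each against ρ_sc separately.
Using ∫ x^{2j} ρ_sc = C_j = (1/(j+1)) C(2j, j) (Catalan numbers) and ∫ x^{2j+1} ρ_sc = 0 (odd monomials vanish by symmetry):
  i = 0 (even): a_0 · C_{0} = 1 · 1 = 1
  i = 1 (odd): ∫ x^1 ρ_sc = 0 (vanishes)
  i = 2 (even): a_2 · C_{1} = 3 · 1 = 3
  i = 3 (odd): ∫ x^3 ρ_sc = 0 (vanishes)
  i = 4 (even): a_4 · C_{2} = 5 · 2 = 10

Summing the contributions: ∫_{−2}^{2} p(x) ρ_sc(x) dx = 1 + 3 + 10 = 14.


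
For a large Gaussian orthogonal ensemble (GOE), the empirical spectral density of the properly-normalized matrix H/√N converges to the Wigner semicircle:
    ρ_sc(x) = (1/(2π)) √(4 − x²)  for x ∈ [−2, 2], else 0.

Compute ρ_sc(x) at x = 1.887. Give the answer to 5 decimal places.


ρ_sc(x) = (1/(2π)) √(4 − x²). With x = 1.887:
  4 − x² = 4 − (1.887)² = 4 − 3.560769 = 0.439231.
  √(4 − x²) = 0.662745.
  1/(2π) = 0.159155.
  ρ_sc(1.887) = 0.159155 · 0.662745 = 0.105479.

Rounded to 5 decimal places: ρ_sc(1.887) ≈ 0.10548.


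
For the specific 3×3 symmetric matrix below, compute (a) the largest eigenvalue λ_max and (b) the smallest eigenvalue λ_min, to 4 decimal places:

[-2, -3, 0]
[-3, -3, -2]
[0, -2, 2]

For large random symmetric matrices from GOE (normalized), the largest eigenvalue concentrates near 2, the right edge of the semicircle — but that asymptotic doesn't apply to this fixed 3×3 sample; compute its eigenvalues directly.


Since M is real symmetric, all three eigenvalues are real; they are the roots of det(λI − M) = λ³ − (tr M) λ² + s λ − det M, where s is the sum of the principal 2×2 minors.
tr M = -2 + (-3) + 2 = -3.
s = ((-2)·(-3) − (-3)²) + ((-2)·2 − 0²) + ((-3)·2 − (-2)²) = -3 + (-4) + (-10) = -17.
det M (expand along row 1) = (-2)·(-10) − (-3)·(-6) + 0·6 = 2.
Characteristic polynomial: λ³ + 3λ² − 17λ − 2 = 0.
Substitute λ = y + (tr M)/3 = y − 1.000000 to remove the quadratic term: y³ + p·y + q = 0 with p = s − (tr M)²/3 = -20.000000 and q = −2(tr M)³/27 + (tr M)·s/3 − det M = 17.000000.
Three real roots ⇒ use the trigonometric (Viète) form: r = 2√(−p/3) = 5.163978, φ = arccos(3q/(p·r)) = arccos(-0.493805) = 2.087257 rad.
y_k = r·cos(φ/3 − 2πk/3) for k = 0, 1, 2 gives y = 3.963723, 0.884612, -4.848336.
λ_k = y_k − 1.000000 gives λ = 2.9637, -0.1154, -5.8483 (check: the sum is -3.0000 = tr M).

Hence λ_max = 2.9637 and λ_min = -5.8483.


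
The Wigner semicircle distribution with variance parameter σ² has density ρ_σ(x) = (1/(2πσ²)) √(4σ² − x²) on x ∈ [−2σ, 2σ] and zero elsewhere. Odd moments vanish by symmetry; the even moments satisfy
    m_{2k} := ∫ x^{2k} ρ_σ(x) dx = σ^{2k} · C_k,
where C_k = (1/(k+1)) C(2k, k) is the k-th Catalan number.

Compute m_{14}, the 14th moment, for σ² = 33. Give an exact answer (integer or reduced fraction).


By the scaled semicircle moment identity, m_{2k} = σ^{2k} · C_k with k = 7.
C_7 = (1/(k+1)) · C(2k, k) = (1/8) · C(14, 7) = (1/8) · 3432 = 429.
σ^{2k} = (σ²)^k = (33)^7 = 42618442977.

Therefore m_{14} = σ^{14} · C_7 = 42618442977 · 429 = 18283312037133.


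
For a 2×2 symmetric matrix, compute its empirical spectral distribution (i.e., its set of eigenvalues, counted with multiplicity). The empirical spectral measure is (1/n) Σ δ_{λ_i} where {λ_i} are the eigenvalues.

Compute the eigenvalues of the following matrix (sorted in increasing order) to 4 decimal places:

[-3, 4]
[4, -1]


Since M is real symmetric, both eigenvalues are real; they are the roots of det(λI − M) = λ² − (tr M) λ + det M.
tr M = -3 + (-1) = -4.
det M = (-3)·(-1) − 4² = 3 − 16 = -13.
Characteristic polynomial: λ² + 4λ − 13 = 0.
Discriminant Δ = (tr M)² − 4·det M = 16 − (-52) = 68; √Δ = 8.246211.
λ = (tr M ± √Δ)/2 = (-4 ± 8.246211)/2, giving (tr M − √Δ)/2 = -6.1231 and (tr M + √Δ)/2 = 2.1231.

Eigenvalues sorted in increasing order: [-6.1231, 2.1231].


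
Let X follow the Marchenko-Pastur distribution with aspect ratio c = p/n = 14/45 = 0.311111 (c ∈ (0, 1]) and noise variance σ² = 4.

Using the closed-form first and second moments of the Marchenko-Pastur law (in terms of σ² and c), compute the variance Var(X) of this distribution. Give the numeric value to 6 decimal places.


Recall the MP moments m_1 = E[X] = σ² and m_2 = E[X²] = σ⁴ (1 + c).
m_1 = E[X] = σ² = 4, so m_1² = 16.
m_2 = E[X²] = σ⁴ (1 + c) = 16 · (1 + 0.311111) = 16 · 1.311111 = 20.977778.
(Note m_2 − m_1² simplifies to c · σ⁴ = 0.311111 · 16.)

Var(X) = m_2 − m_1² = 20.977778 − 16 = 4.977778.


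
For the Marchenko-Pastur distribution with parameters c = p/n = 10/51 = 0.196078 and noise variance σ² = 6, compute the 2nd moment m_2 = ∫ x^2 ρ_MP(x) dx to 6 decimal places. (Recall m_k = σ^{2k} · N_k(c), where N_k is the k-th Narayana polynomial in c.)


E[X²] = σ⁴ (1 + c) (second MP moment). With σ² = 6 (so σ⁴ = 36) and c = 10/51 = 0.196078: E[X²] = 36 · (1 + 0.196078) = 36 · 1.196078.

So E[X^2] = 43.058824.


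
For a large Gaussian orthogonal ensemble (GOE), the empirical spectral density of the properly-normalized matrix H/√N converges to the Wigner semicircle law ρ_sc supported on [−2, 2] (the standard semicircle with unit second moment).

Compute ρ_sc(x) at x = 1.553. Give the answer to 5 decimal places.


ρ_sc(x) = (1/(2π)) √(4 − x²). With x = 1.553:
  4 − x² = 4 − (1.553)² = 4 − 2.411809 = 1.588191.
  √(4 − x²) = 1.260235.
  1/(2π) = 0.159155.
  ρ_sc(1.553) = 0.159155 · 1.260235 = 0.200573.

Rounded to 5 decimal places: ρ_sc(1.553) ≈ 0.20057.


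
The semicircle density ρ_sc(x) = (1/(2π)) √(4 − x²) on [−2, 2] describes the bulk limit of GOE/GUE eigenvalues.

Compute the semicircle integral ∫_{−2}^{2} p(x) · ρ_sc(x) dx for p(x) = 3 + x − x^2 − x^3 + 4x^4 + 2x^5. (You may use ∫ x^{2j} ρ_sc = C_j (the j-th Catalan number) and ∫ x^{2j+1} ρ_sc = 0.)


Write p(x) = Σ a_i x^i, split into monomials and integrate each against ρ_sc separately.
Using ∫ x^{2j} ρ_sc = C_j = (1/(j+1)) C(2j, j) (Catalan numbers) and ∫ x^{2j+1} ρ_sc = 0 (odd monomials vanish by symmetry):
  i = 0 (even): a_0 · C_{0} = 3 · 1 = 3
  i = 1 (odd): ∫ x^1 ρ_sc = 0 (vanishes)
  i = 2 (even): a_2 · C_{1} = -1 · 1 = -1
  i = 3 (odd): ∫ x^3 ρ_sc = 0 (vanishes)
  i = 4 (even): a_4 · C_{2} = 4 · 2 = 8
  i = 5 (odd): ∫ x^5 ρ_sc = 0 (vanishes)

Summing the contributions: ∫_{−2}^{2} p(x) ρ_sc(x) dx = 3 + (-1) + 8 = 10.


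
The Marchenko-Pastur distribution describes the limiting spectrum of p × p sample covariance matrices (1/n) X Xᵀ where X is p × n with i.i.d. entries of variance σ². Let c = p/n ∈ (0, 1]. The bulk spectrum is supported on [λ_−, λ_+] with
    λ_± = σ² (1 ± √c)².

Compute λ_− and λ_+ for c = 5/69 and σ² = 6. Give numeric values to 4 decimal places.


c = 5/69 = 0.072464; √c = 0.269191.
λ_− = σ² (1 − √c)² = 6 · (1 − 0.269191)² = 6 · (0.730809)² = 3.204491.
λ_+ = σ² (1 + √c)² = 6 · (1 + 0.269191)² = 6 · (1.269191)² = 9.665074.

Rounded to 4 decimal places: λ_− ≈ 3.2045, λ_+ ≈ 9.6651.
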